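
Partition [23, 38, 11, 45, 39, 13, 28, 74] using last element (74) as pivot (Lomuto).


Pivot: 74
  23 <= 74: advance i (no swap)
  38 <= 74: advance i (no swap)
  11 <= 74: advance i (no swap)
  45 <= 74: advance i (no swap)
  39 <= 74: advance i (no swap)
  13 <= 74: advance i (no swap)
  28 <= 74: advance i (no swap)
Place pivot at 7: [23, 38, 11, 45, 39, 13, 28, 74]

Partitioned: [23, 38, 11, 45, 39, 13, 28, 74]


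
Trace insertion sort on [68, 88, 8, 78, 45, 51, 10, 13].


Initial: [68, 88, 8, 78, 45, 51, 10, 13]
Insert 88: [68, 88, 8, 78, 45, 51, 10, 13]
Insert 8: [8, 68, 88, 78, 45, 51, 10, 13]
Insert 78: [8, 68, 78, 88, 45, 51, 10, 13]
Insert 45: [8, 45, 68, 78, 88, 51, 10, 13]
Insert 51: [8, 45, 51, 68, 78, 88, 10, 13]
Insert 10: [8, 10, 45, 51, 68, 78, 88, 13]
Insert 13: [8, 10, 13, 45, 51, 68, 78, 88]

Sorted: [8, 10, 13, 45, 51, 68, 78, 88]


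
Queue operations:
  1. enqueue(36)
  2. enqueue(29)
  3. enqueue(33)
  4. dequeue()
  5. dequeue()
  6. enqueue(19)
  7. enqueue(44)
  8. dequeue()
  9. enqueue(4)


enqueue(36) -> [36]
enqueue(29) -> [36, 29]
enqueue(33) -> [36, 29, 33]
dequeue()->36, [29, 33]
dequeue()->29, [33]
enqueue(19) -> [33, 19]
enqueue(44) -> [33, 19, 44]
dequeue()->33, [19, 44]
enqueue(4) -> [19, 44, 4]

Final queue: [19, 44, 4]


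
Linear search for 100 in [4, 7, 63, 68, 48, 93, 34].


i=0: 4!=100
i=1: 7!=100
i=2: 63!=100
i=3: 68!=100
i=4: 48!=100
i=5: 93!=100
i=6: 34!=100

Not found, 7 comps


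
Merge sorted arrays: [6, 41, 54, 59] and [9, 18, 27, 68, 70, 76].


Take 6 from A
Take 9 from B
Take 18 from B
Take 27 from B
Take 41 from A
Take 54 from A
Take 59 from A

Merged: [6, 9, 18, 27, 41, 54, 59, 68, 70, 76]


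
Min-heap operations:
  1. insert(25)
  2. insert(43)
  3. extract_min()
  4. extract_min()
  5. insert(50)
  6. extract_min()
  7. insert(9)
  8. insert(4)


insert(25) -> [25]
insert(43) -> [25, 43]
extract_min()->25, [43]
extract_min()->43, []
insert(50) -> [50]
extract_min()->50, []
insert(9) -> [9]
insert(4) -> [4, 9]

Final heap: [4, 9]


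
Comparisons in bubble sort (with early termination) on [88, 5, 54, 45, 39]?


Algorithm: bubble sort (with early termination)
Input: [88, 5, 54, 45, 39]
Sorted: [5, 39, 45, 54, 88]

10


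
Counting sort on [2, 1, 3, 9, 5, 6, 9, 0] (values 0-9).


Input: [2, 1, 3, 9, 5, 6, 9, 0]
Counts: [1, 1, 1, 1, 0, 1, 1, 0, 0, 2]

Sorted: [0, 1, 2, 3, 5, 6, 9, 9]


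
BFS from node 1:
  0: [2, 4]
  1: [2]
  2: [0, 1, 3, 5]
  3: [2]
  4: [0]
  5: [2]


Visit 1, enqueue [2]
Visit 2, enqueue [0, 3, 5]
Visit 0, enqueue [4]
Visit 3, enqueue []
Visit 5, enqueue []
Visit 4, enqueue []

BFS order: [1, 2, 0, 3, 5, 4]


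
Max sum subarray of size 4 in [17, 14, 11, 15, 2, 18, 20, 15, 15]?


[0:4]: 57
[1:5]: 42
[2:6]: 46
[3:7]: 55
[4:8]: 55
[5:9]: 68

Max: 68 at [5:9]


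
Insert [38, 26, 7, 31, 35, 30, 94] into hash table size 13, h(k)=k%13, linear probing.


Insert 38: h=12 -> slot 12
Insert 26: h=0 -> slot 0
Insert 7: h=7 -> slot 7
Insert 31: h=5 -> slot 5
Insert 35: h=9 -> slot 9
Insert 30: h=4 -> slot 4
Insert 94: h=3 -> slot 3

Table: [26, None, None, 94, 30, 31, None, 7, None, 35, None, None, 38]


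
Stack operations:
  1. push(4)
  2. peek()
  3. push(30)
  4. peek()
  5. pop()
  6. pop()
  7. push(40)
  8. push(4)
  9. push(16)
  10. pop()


push(4) -> [4]
peek()->4
push(30) -> [4, 30]
peek()->30
pop()->30, [4]
pop()->4, []
push(40) -> [40]
push(4) -> [40, 4]
push(16) -> [40, 4, 16]
pop()->16, [40, 4]

Final stack: [40, 4]


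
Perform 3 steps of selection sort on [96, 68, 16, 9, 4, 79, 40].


Initial: [96, 68, 16, 9, 4, 79, 40]
Step 1: min=4 at 4
  Swap: [4, 68, 16, 9, 96, 79, 40]
Step 2: min=9 at 3
  Swap: [4, 9, 16, 68, 96, 79, 40]
Step 3: min=16 at 2
  Swap: [4, 9, 16, 68, 96, 79, 40]

After 3 steps: [4, 9, 16, 68, 96, 79, 40]


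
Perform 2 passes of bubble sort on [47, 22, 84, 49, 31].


Initial: [47, 22, 84, 49, 31]
Pass 1: [22, 47, 49, 31, 84] (3 swaps)
Pass 2: [22, 47, 31, 49, 84] (1 swaps)

After 2 passes: [22, 47, 31, 49, 84]


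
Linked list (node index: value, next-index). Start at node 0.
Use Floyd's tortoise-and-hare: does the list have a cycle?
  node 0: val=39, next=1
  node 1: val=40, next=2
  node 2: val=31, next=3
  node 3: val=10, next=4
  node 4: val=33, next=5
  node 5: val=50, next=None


Floyd's tortoise (slow, +1) and hare (fast, +2):
  init: slow=0, fast=0
  step 1: slow=1, fast=2
  step 2: slow=2, fast=4
  step 3: fast 4->5->None, no cycle

Cycle: no


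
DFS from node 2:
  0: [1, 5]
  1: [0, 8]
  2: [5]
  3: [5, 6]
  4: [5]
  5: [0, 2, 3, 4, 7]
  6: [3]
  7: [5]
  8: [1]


Visit 2, push [5]
Visit 5, push [7, 4, 3, 0]
Visit 0, push [1]
Visit 1, push [8]
Visit 8, push []
Visit 3, push [6]
Visit 6, push []
Visit 4, push []
Visit 7, push []

DFS order: [2, 5, 0, 1, 8, 3, 6, 4, 7]


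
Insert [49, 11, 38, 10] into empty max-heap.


Insert 49: [49]
Insert 11: [49, 11]
Insert 38: [49, 11, 38]
Insert 10: [49, 11, 38, 10]

Final heap: [49, 11, 38, 10]


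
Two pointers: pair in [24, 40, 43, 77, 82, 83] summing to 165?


lo=0(24)+hi=5(83)=107
lo=1(40)+hi=5(83)=123
lo=2(43)+hi=5(83)=126
lo=3(77)+hi=5(83)=160
lo=4(82)+hi=5(83)=165

Yes: 82+83=165


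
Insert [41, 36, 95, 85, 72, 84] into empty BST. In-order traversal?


Insert 41: root
Insert 36: L from 41
Insert 95: R from 41
Insert 85: R from 41 -> L from 95
Insert 72: R from 41 -> L from 95 -> L from 85
Insert 84: R from 41 -> L from 95 -> L from 85 -> R from 72

In-order: [36, 41, 72, 84, 85, 95]


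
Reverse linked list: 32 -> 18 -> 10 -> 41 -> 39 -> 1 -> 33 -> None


Step 1: curr=32, set curr.next=prev(None) | reversed so far: 32
Step 2: curr=18, set curr.next=prev(32) | reversed so far: 18 -> 32
Step 3: curr=10, set curr.next=prev(18) | reversed so far: 10 -> 18 -> 32
Step 4: curr=41, set curr.next=prev(10) | reversed so far: 41 -> 10 -> 18 -> 32
Step 5: curr=39, set curr.next=prev(41) | reversed so far: 39 -> 41 -> 10 -> 18 -> 32
Step 6: curr=1, set curr.next=prev(39) | reversed so far: 1 -> 39 -> 41 -> 10 -> 18 -> 32
Step 7: curr=33, set curr.next=prev(1) | reversed so far: 33 -> 1 -> 39 -> 41 -> 10 -> 18 -> 32

33 -> 1 -> 39 -> 41 -> 10 -> 18 -> 32 -> None


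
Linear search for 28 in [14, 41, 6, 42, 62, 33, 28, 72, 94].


i=0: 14!=28
i=1: 41!=28
i=2: 6!=28
i=3: 42!=28
i=4: 62!=28
i=5: 33!=28
i=6: 28==28 found!

Found at 6, 7 comps


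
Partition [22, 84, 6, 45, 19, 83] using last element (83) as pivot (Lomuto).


Pivot: 83
  22 <= 83: advance i (no swap)
  6 <= 83: swap -> [22, 6, 84, 45, 19, 83]
  45 <= 83: swap -> [22, 6, 45, 84, 19, 83]
  19 <= 83: swap -> [22, 6, 45, 19, 84, 83]
Place pivot at 4: [22, 6, 45, 19, 83, 84]

Partitioned: [22, 6, 45, 19, 83, 84]


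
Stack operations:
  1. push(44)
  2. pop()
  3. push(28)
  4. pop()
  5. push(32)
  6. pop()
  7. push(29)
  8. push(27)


push(44) -> [44]
pop()->44, []
push(28) -> [28]
pop()->28, []
push(32) -> [32]
pop()->32, []
push(29) -> [29]
push(27) -> [29, 27]

Final stack: [29, 27]


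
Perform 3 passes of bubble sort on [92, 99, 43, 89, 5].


Initial: [92, 99, 43, 89, 5]
Pass 1: [92, 43, 89, 5, 99] (3 swaps)
Pass 2: [43, 89, 5, 92, 99] (3 swaps)
Pass 3: [43, 5, 89, 92, 99] (1 swaps)

After 3 passes: [43, 5, 89, 92, 99]


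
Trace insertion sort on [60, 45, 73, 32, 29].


Initial: [60, 45, 73, 32, 29]
Insert 45: [45, 60, 73, 32, 29]
Insert 73: [45, 60, 73, 32, 29]
Insert 32: [32, 45, 60, 73, 29]
Insert 29: [29, 32, 45, 60, 73]

Sorted: [29, 32, 45, 60, 73]


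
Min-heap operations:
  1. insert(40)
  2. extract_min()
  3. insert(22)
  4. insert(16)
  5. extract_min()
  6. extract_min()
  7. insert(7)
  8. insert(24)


insert(40) -> [40]
extract_min()->40, []
insert(22) -> [22]
insert(16) -> [16, 22]
extract_min()->16, [22]
extract_min()->22, []
insert(7) -> [7]
insert(24) -> [7, 24]

Final heap: [7, 24]


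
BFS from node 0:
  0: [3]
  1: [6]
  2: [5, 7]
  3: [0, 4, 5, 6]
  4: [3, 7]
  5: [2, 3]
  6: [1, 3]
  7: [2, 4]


Visit 0, enqueue [3]
Visit 3, enqueue [4, 5, 6]
Visit 4, enqueue [7]
Visit 5, enqueue [2]
Visit 6, enqueue [1]
Visit 7, enqueue []
Visit 2, enqueue []
Visit 1, enqueue []

BFS order: [0, 3, 4, 5, 6, 7, 2, 1]


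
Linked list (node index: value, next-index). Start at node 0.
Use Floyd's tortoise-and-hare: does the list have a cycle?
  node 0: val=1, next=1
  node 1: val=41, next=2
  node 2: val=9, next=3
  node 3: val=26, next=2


Floyd's tortoise (slow, +1) and hare (fast, +2):
  init: slow=0, fast=0
  step 1: slow=1, fast=2
  step 2: slow=2, fast=2
  slow == fast at node 2: cycle detected

Cycle: yes


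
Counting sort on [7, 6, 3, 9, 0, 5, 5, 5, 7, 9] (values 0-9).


Input: [7, 6, 3, 9, 0, 5, 5, 5, 7, 9]
Counts: [1, 0, 0, 1, 0, 3, 1, 2, 0, 2]

Sorted: [0, 3, 5, 5, 5, 6, 7, 7, 9, 9]


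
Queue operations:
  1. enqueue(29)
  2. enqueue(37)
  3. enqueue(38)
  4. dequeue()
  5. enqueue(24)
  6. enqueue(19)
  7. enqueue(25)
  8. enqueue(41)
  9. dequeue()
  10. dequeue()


enqueue(29) -> [29]
enqueue(37) -> [29, 37]
enqueue(38) -> [29, 37, 38]
dequeue()->29, [37, 38]
enqueue(24) -> [37, 38, 24]
enqueue(19) -> [37, 38, 24, 19]
enqueue(25) -> [37, 38, 24, 19, 25]
enqueue(41) -> [37, 38, 24, 19, 25, 41]
dequeue()->37, [38, 24, 19, 25, 41]
dequeue()->38, [24, 19, 25, 41]

Final queue: [24, 19, 25, 41]


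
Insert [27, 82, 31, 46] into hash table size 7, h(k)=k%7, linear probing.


Insert 27: h=6 -> slot 6
Insert 82: h=5 -> slot 5
Insert 31: h=3 -> slot 3
Insert 46: h=4 -> slot 4

Table: [None, None, None, 31, 46, 82, 27]


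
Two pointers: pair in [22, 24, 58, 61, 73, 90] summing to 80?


lo=0(22)+hi=5(90)=112
lo=0(22)+hi=4(73)=95
lo=0(22)+hi=3(61)=83
lo=0(22)+hi=2(58)=80

Yes: 22+58=80


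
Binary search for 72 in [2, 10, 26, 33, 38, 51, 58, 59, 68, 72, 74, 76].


Step 1: lo=0, hi=11, mid=5, val=51
Step 2: lo=6, hi=11, mid=8, val=68
Step 3: lo=9, hi=11, mid=10, val=74
Step 4: lo=9, hi=9, mid=9, val=72

Found at index 9


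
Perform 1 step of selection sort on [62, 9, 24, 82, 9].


Initial: [62, 9, 24, 82, 9]
Step 1: min=9 at 1
  Swap: [9, 62, 24, 82, 9]

After 1 step: [9, 62, 24, 82, 9]


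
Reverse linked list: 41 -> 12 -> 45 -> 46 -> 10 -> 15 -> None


Step 1: curr=41, set curr.next=prev(None) | reversed so far: 41
Step 2: curr=12, set curr.next=prev(41) | reversed so far: 12 -> 41
Step 3: curr=45, set curr.next=prev(12) | reversed so far: 45 -> 12 -> 41
Step 4: curr=46, set curr.next=prev(45) | reversed so far: 46 -> 45 -> 12 -> 41
Step 5: curr=10, set curr.next=prev(46) | reversed so far: 10 -> 46 -> 45 -> 12 -> 41
Step 6: curr=15, set curr.next=prev(10) | reversed so far: 15 -> 10 -> 46 -> 45 -> 12 -> 41

15 -> 10 -> 46 -> 45 -> 12 -> 41 -> None


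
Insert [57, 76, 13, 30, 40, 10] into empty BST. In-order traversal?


Insert 57: root
Insert 76: R from 57
Insert 13: L from 57
Insert 30: L from 57 -> R from 13
Insert 40: L from 57 -> R from 13 -> R from 30
Insert 10: L from 57 -> L from 13

In-order: [10, 13, 30, 40, 57, 76]


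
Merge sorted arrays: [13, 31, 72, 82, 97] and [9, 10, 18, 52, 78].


Take 9 from B
Take 10 from B
Take 13 from A
Take 18 from B
Take 31 from A
Take 52 from B
Take 72 from A
Take 78 from B

Merged: [9, 10, 13, 18, 31, 52, 72, 78, 82, 97]


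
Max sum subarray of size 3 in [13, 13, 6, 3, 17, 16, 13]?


[0:3]: 32
[1:4]: 22
[2:5]: 26
[3:6]: 36
[4:7]: 46

Max: 46 at [4:7]


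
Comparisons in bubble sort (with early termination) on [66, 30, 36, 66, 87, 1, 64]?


Algorithm: bubble sort (with early termination)
Input: [66, 30, 36, 66, 87, 1, 64]
Sorted: [1, 30, 36, 64, 66, 66, 87]

21


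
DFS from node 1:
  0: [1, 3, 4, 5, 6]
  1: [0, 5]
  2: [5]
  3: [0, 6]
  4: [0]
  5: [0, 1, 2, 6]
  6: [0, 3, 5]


Visit 1, push [5, 0]
Visit 0, push [6, 5, 4, 3]
Visit 3, push [6]
Visit 6, push [5]
Visit 5, push [2]
Visit 2, push []
Visit 4, push []

DFS order: [1, 0, 3, 6, 5, 2, 4]


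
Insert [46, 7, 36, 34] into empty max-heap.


Insert 46: [46]
Insert 7: [46, 7]
Insert 36: [46, 7, 36]
Insert 34: [46, 34, 36, 7]

Final heap: [46, 34, 36, 7]


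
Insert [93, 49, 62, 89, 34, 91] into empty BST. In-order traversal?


Insert 93: root
Insert 49: L from 93
Insert 62: L from 93 -> R from 49
Insert 89: L from 93 -> R from 49 -> R from 62
Insert 34: L from 93 -> L from 49
Insert 91: L from 93 -> R from 49 -> R from 62 -> R from 89

In-order: [34, 49, 62, 89, 91, 93]


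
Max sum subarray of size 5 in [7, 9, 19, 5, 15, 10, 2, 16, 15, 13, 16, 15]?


[0:5]: 55
[1:6]: 58
[2:7]: 51
[3:8]: 48
[4:9]: 58
[5:10]: 56
[6:11]: 62
[7:12]: 75

Max: 75 at [7:12]


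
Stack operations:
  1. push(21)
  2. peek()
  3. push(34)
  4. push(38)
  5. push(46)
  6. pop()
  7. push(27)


push(21) -> [21]
peek()->21
push(34) -> [21, 34]
push(38) -> [21, 34, 38]
push(46) -> [21, 34, 38, 46]
pop()->46, [21, 34, 38]
push(27) -> [21, 34, 38, 27]

Final stack: [21, 34, 38, 27]


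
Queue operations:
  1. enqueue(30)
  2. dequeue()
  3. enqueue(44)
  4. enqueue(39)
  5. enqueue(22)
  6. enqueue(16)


enqueue(30) -> [30]
dequeue()->30, []
enqueue(44) -> [44]
enqueue(39) -> [44, 39]
enqueue(22) -> [44, 39, 22]
enqueue(16) -> [44, 39, 22, 16]

Final queue: [44, 39, 22, 16]


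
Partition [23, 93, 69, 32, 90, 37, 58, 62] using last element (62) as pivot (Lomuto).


Pivot: 62
  23 <= 62: advance i (no swap)
  32 <= 62: swap -> [23, 32, 69, 93, 90, 37, 58, 62]
  37 <= 62: swap -> [23, 32, 37, 93, 90, 69, 58, 62]
  58 <= 62: swap -> [23, 32, 37, 58, 90, 69, 93, 62]
Place pivot at 4: [23, 32, 37, 58, 62, 69, 93, 90]

Partitioned: [23, 32, 37, 58, 62, 69, 93, 90]


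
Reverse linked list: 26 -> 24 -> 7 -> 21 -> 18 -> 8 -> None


Step 1: curr=26, set curr.next=prev(None) | reversed so far: 26
Step 2: curr=24, set curr.next=prev(26) | reversed so far: 24 -> 26
Step 3: curr=7, set curr.next=prev(24) | reversed so far: 7 -> 24 -> 26
Step 4: curr=21, set curr.next=prev(7) | reversed so far: 21 -> 7 -> 24 -> 26
Step 5: curr=18, set curr.next=prev(21) | reversed so far: 18 -> 21 -> 7 -> 24 -> 26
Step 6: curr=8, set curr.next=prev(18) | reversed so far: 8 -> 18 -> 21 -> 7 -> 24 -> 26

8 -> 18 -> 21 -> 7 -> 24 -> 26 -> None


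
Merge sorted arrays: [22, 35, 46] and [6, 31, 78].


Take 6 from B
Take 22 from A
Take 31 from B
Take 35 from A
Take 46 from A

Merged: [6, 22, 31, 35, 46, 78]


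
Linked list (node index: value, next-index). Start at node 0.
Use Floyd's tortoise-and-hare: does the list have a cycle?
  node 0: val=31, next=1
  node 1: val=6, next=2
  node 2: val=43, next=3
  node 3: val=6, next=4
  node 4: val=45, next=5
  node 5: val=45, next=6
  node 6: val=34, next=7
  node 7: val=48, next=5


Floyd's tortoise (slow, +1) and hare (fast, +2):
  init: slow=0, fast=0
  step 1: slow=1, fast=2
  step 2: slow=2, fast=4
  step 3: slow=3, fast=6
  step 4: slow=4, fast=5
  step 5: slow=5, fast=7
  step 6: slow=6, fast=6
  slow == fast at node 6: cycle detected

Cycle: yes


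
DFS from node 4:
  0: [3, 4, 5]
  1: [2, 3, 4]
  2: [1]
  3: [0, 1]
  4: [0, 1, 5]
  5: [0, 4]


Visit 4, push [5, 1, 0]
Visit 0, push [5, 3]
Visit 3, push [1]
Visit 1, push [2]
Visit 2, push []
Visit 5, push []

DFS order: [4, 0, 3, 1, 2, 5]


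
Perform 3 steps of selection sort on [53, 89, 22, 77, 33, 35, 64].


Initial: [53, 89, 22, 77, 33, 35, 64]
Step 1: min=22 at 2
  Swap: [22, 89, 53, 77, 33, 35, 64]
Step 2: min=33 at 4
  Swap: [22, 33, 53, 77, 89, 35, 64]
Step 3: min=35 at 5
  Swap: [22, 33, 35, 77, 89, 53, 64]

After 3 steps: [22, 33, 35, 77, 89, 53, 64]


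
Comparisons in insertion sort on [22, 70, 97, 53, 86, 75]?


Algorithm: insertion sort
Input: [22, 70, 97, 53, 86, 75]
Sorted: [22, 53, 70, 75, 86, 97]

10


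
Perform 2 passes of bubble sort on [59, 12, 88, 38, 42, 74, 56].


Initial: [59, 12, 88, 38, 42, 74, 56]
Pass 1: [12, 59, 38, 42, 74, 56, 88] (5 swaps)
Pass 2: [12, 38, 42, 59, 56, 74, 88] (3 swaps)

After 2 passes: [12, 38, 42, 59, 56, 74, 88]


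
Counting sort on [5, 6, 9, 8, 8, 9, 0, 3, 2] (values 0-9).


Input: [5, 6, 9, 8, 8, 9, 0, 3, 2]
Counts: [1, 0, 1, 1, 0, 1, 1, 0, 2, 2]

Sorted: [0, 2, 3, 5, 6, 8, 8, 9, 9]


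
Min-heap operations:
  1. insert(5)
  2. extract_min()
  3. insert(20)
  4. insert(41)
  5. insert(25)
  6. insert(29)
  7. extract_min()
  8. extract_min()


insert(5) -> [5]
extract_min()->5, []
insert(20) -> [20]
insert(41) -> [20, 41]
insert(25) -> [20, 41, 25]
insert(29) -> [20, 29, 25, 41]
extract_min()->20, [25, 29, 41]
extract_min()->25, [29, 41]

Final heap: [29, 41]


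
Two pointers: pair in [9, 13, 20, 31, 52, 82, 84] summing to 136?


lo=0(9)+hi=6(84)=93
lo=1(13)+hi=6(84)=97
lo=2(20)+hi=6(84)=104
lo=3(31)+hi=6(84)=115
lo=4(52)+hi=6(84)=136

Yes: 52+84=136


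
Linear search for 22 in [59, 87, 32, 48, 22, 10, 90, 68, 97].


i=0: 59!=22
i=1: 87!=22
i=2: 32!=22
i=3: 48!=22
i=4: 22==22 found!

Found at 4, 5 comps


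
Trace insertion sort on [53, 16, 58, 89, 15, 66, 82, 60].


Initial: [53, 16, 58, 89, 15, 66, 82, 60]
Insert 16: [16, 53, 58, 89, 15, 66, 82, 60]
Insert 58: [16, 53, 58, 89, 15, 66, 82, 60]
Insert 89: [16, 53, 58, 89, 15, 66, 82, 60]
Insert 15: [15, 16, 53, 58, 89, 66, 82, 60]
Insert 66: [15, 16, 53, 58, 66, 89, 82, 60]
Insert 82: [15, 16, 53, 58, 66, 82, 89, 60]
Insert 60: [15, 16, 53, 58, 60, 66, 82, 89]

Sorted: [15, 16, 53, 58, 60, 66, 82, 89]


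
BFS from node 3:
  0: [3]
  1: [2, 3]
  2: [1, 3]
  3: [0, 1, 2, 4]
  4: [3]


Visit 3, enqueue [0, 1, 2, 4]
Visit 0, enqueue []
Visit 1, enqueue []
Visit 2, enqueue []
Visit 4, enqueue []

BFS order: [3, 0, 1, 2, 4]


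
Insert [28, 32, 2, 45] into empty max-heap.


Insert 28: [28]
Insert 32: [32, 28]
Insert 2: [32, 28, 2]
Insert 45: [45, 32, 2, 28]

Final heap: [45, 32, 2, 28]


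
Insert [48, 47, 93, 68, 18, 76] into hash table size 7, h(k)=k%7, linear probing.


Insert 48: h=6 -> slot 6
Insert 47: h=5 -> slot 5
Insert 93: h=2 -> slot 2
Insert 68: h=5, 2 probes -> slot 0
Insert 18: h=4 -> slot 4
Insert 76: h=6, 2 probes -> slot 1

Table: [68, 76, 93, None, 18, 47, 48]


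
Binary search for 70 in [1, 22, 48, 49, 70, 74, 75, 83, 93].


Step 1: lo=0, hi=8, mid=4, val=70

Found at index 4


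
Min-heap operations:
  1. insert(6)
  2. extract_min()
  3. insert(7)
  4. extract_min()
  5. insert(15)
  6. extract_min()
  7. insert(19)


insert(6) -> [6]
extract_min()->6, []
insert(7) -> [7]
extract_min()->7, []
insert(15) -> [15]
extract_min()->15, []
insert(19) -> [19]

Final heap: [19]


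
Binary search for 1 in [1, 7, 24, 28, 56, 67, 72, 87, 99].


Step 1: lo=0, hi=8, mid=4, val=56
Step 2: lo=0, hi=3, mid=1, val=7
Step 3: lo=0, hi=0, mid=0, val=1

Found at index 0


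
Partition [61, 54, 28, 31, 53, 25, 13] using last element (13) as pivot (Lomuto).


Pivot: 13
Place pivot at 0: [13, 54, 28, 31, 53, 25, 61]

Partitioned: [13, 54, 28, 31, 53, 25, 61]


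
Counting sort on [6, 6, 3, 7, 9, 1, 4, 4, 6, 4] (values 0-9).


Input: [6, 6, 3, 7, 9, 1, 4, 4, 6, 4]
Counts: [0, 1, 0, 1, 3, 0, 3, 1, 0, 1]

Sorted: [1, 3, 4, 4, 4, 6, 6, 6, 7, 9]


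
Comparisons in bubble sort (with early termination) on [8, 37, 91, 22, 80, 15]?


Algorithm: bubble sort (with early termination)
Input: [8, 37, 91, 22, 80, 15]
Sorted: [8, 15, 22, 37, 80, 91]

15


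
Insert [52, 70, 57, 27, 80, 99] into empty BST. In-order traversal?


Insert 52: root
Insert 70: R from 52
Insert 57: R from 52 -> L from 70
Insert 27: L from 52
Insert 80: R from 52 -> R from 70
Insert 99: R from 52 -> R from 70 -> R from 80

In-order: [27, 52, 57, 70, 80, 99]


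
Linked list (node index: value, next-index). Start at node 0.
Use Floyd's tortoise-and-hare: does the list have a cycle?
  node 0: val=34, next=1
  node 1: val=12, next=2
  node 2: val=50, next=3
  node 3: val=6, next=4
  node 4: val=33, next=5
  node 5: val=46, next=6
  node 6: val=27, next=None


Floyd's tortoise (slow, +1) and hare (fast, +2):
  init: slow=0, fast=0
  step 1: slow=1, fast=2
  step 2: slow=2, fast=4
  step 3: slow=3, fast=6
  step 4: fast -> None, no cycle

Cycle: no


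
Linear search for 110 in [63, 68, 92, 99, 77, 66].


i=0: 63!=110
i=1: 68!=110
i=2: 92!=110
i=3: 99!=110
i=4: 77!=110
i=5: 66!=110

Not found, 6 comps


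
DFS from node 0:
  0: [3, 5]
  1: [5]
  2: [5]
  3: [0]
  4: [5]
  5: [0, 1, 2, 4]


Visit 0, push [5, 3]
Visit 3, push []
Visit 5, push [4, 2, 1]
Visit 1, push []
Visit 2, push []
Visit 4, push []

DFS order: [0, 3, 5, 1, 2, 4]


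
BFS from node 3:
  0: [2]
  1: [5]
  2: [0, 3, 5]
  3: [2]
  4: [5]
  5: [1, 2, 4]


Visit 3, enqueue [2]
Visit 2, enqueue [0, 5]
Visit 0, enqueue []
Visit 5, enqueue [1, 4]
Visit 1, enqueue []
Visit 4, enqueue []

BFS order: [3, 2, 0, 5, 1, 4]


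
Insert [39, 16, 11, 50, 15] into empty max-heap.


Insert 39: [39]
Insert 16: [39, 16]
Insert 11: [39, 16, 11]
Insert 50: [50, 39, 11, 16]
Insert 15: [50, 39, 11, 16, 15]

Final heap: [50, 39, 11, 16, 15]


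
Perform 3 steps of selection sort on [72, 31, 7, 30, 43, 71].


Initial: [72, 31, 7, 30, 43, 71]
Step 1: min=7 at 2
  Swap: [7, 31, 72, 30, 43, 71]
Step 2: min=30 at 3
  Swap: [7, 30, 72, 31, 43, 71]
Step 3: min=31 at 3
  Swap: [7, 30, 31, 72, 43, 71]

After 3 steps: [7, 30, 31, 72, 43, 71]


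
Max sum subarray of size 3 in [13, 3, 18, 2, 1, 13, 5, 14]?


[0:3]: 34
[1:4]: 23
[2:5]: 21
[3:6]: 16
[4:7]: 19
[5:8]: 32

Max: 34 at [0:3]


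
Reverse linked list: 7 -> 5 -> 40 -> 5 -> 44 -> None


Step 1: curr=7, set curr.next=prev(None) | reversed so far: 7
Step 2: curr=5, set curr.next=prev(7) | reversed so far: 5 -> 7
Step 3: curr=40, set curr.next=prev(5) | reversed so far: 40 -> 5 -> 7
Step 4: curr=5, set curr.next=prev(40) | reversed so far: 5 -> 40 -> 5 -> 7
Step 5: curr=44, set curr.next=prev(5) | reversed so far: 44 -> 5 -> 40 -> 5 -> 7

44 -> 5 -> 40 -> 5 -> 7 -> None


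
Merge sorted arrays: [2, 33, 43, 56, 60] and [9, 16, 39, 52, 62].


Take 2 from A
Take 9 from B
Take 16 from B
Take 33 from A
Take 39 from B
Take 43 from A
Take 52 from B
Take 56 from A
Take 60 from A

Merged: [2, 9, 16, 33, 39, 43, 52, 56, 60, 62]


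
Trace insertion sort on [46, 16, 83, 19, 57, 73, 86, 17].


Initial: [46, 16, 83, 19, 57, 73, 86, 17]
Insert 16: [16, 46, 83, 19, 57, 73, 86, 17]
Insert 83: [16, 46, 83, 19, 57, 73, 86, 17]
Insert 19: [16, 19, 46, 83, 57, 73, 86, 17]
Insert 57: [16, 19, 46, 57, 83, 73, 86, 17]
Insert 73: [16, 19, 46, 57, 73, 83, 86, 17]
Insert 86: [16, 19, 46, 57, 73, 83, 86, 17]
Insert 17: [16, 17, 19, 46, 57, 73, 83, 86]

Sorted: [16, 17, 19, 46, 57, 73, 83, 86]


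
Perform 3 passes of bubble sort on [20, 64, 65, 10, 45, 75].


Initial: [20, 64, 65, 10, 45, 75]
Pass 1: [20, 64, 10, 45, 65, 75] (2 swaps)
Pass 2: [20, 10, 45, 64, 65, 75] (2 swaps)
Pass 3: [10, 20, 45, 64, 65, 75] (1 swaps)

After 3 passes: [10, 20, 45, 64, 65, 75]


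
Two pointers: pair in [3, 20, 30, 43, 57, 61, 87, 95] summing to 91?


lo=0(3)+hi=7(95)=98
lo=0(3)+hi=6(87)=90
lo=1(20)+hi=6(87)=107
lo=1(20)+hi=5(61)=81
lo=2(30)+hi=5(61)=91

Yes: 30+61=91


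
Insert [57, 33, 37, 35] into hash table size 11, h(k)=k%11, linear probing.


Insert 57: h=2 -> slot 2
Insert 33: h=0 -> slot 0
Insert 37: h=4 -> slot 4
Insert 35: h=2, 1 probes -> slot 3

Table: [33, None, 57, 35, 37, None, None, None, None, None, None]


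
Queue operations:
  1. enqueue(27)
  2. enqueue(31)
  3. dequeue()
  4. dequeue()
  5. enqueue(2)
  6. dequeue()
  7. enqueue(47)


enqueue(27) -> [27]
enqueue(31) -> [27, 31]
dequeue()->27, [31]
dequeue()->31, []
enqueue(2) -> [2]
dequeue()->2, []
enqueue(47) -> [47]

Final queue: [47]


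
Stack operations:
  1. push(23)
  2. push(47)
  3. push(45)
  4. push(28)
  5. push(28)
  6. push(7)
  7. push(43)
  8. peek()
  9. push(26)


push(23) -> [23]
push(47) -> [23, 47]
push(45) -> [23, 47, 45]
push(28) -> [23, 47, 45, 28]
push(28) -> [23, 47, 45, 28, 28]
push(7) -> [23, 47, 45, 28, 28, 7]
push(43) -> [23, 47, 45, 28, 28, 7, 43]
peek()->43
push(26) -> [23, 47, 45, 28, 28, 7, 43, 26]

Final stack: [23, 47, 45, 28, 28, 7, 43, 26]


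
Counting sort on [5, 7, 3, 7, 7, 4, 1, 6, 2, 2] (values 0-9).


Input: [5, 7, 3, 7, 7, 4, 1, 6, 2, 2]
Counts: [0, 1, 2, 1, 1, 1, 1, 3, 0, 0]

Sorted: [1, 2, 2, 3, 4, 5, 6, 7, 7, 7]


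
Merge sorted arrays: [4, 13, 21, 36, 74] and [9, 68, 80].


Take 4 from A
Take 9 from B
Take 13 from A
Take 21 from A
Take 36 from A
Take 68 from B
Take 74 from A

Merged: [4, 9, 13, 21, 36, 68, 74, 80]


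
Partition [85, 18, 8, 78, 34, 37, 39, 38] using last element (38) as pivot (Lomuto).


Pivot: 38
  18 <= 38: swap -> [18, 85, 8, 78, 34, 37, 39, 38]
  8 <= 38: swap -> [18, 8, 85, 78, 34, 37, 39, 38]
  34 <= 38: swap -> [18, 8, 34, 78, 85, 37, 39, 38]
  37 <= 38: swap -> [18, 8, 34, 37, 85, 78, 39, 38]
Place pivot at 4: [18, 8, 34, 37, 38, 78, 39, 85]

Partitioned: [18, 8, 34, 37, 38, 78, 39, 85]


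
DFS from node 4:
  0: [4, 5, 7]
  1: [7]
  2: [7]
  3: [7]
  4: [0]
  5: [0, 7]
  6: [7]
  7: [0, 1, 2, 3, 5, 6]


Visit 4, push [0]
Visit 0, push [7, 5]
Visit 5, push [7]
Visit 7, push [6, 3, 2, 1]
Visit 1, push []
Visit 2, push []
Visit 3, push []
Visit 6, push []

DFS order: [4, 0, 5, 7, 1, 2, 3, 6]


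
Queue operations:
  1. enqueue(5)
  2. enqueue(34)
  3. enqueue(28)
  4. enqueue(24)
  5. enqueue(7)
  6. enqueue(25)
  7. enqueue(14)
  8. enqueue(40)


enqueue(5) -> [5]
enqueue(34) -> [5, 34]
enqueue(28) -> [5, 34, 28]
enqueue(24) -> [5, 34, 28, 24]
enqueue(7) -> [5, 34, 28, 24, 7]
enqueue(25) -> [5, 34, 28, 24, 7, 25]
enqueue(14) -> [5, 34, 28, 24, 7, 25, 14]
enqueue(40) -> [5, 34, 28, 24, 7, 25, 14, 40]

Final queue: [5, 34, 28, 24, 7, 25, 14, 40]


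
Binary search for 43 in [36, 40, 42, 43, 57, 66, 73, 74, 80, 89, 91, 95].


Step 1: lo=0, hi=11, mid=5, val=66
Step 2: lo=0, hi=4, mid=2, val=42
Step 3: lo=3, hi=4, mid=3, val=43

Found at index 3


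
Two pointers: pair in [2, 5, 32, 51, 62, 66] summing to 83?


lo=0(2)+hi=5(66)=68
lo=1(5)+hi=5(66)=71
lo=2(32)+hi=5(66)=98
lo=2(32)+hi=4(62)=94
lo=2(32)+hi=3(51)=83

Yes: 32+51=83


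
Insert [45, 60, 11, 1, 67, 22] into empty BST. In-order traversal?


Insert 45: root
Insert 60: R from 45
Insert 11: L from 45
Insert 1: L from 45 -> L from 11
Insert 67: R from 45 -> R from 60
Insert 22: L from 45 -> R from 11

In-order: [1, 11, 22, 45, 60, 67]


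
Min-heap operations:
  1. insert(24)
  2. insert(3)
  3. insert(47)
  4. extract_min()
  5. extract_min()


insert(24) -> [24]
insert(3) -> [3, 24]
insert(47) -> [3, 24, 47]
extract_min()->3, [24, 47]
extract_min()->24, [47]

Final heap: [47]


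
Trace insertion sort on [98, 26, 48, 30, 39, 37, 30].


Initial: [98, 26, 48, 30, 39, 37, 30]
Insert 26: [26, 98, 48, 30, 39, 37, 30]
Insert 48: [26, 48, 98, 30, 39, 37, 30]
Insert 30: [26, 30, 48, 98, 39, 37, 30]
Insert 39: [26, 30, 39, 48, 98, 37, 30]
Insert 37: [26, 30, 37, 39, 48, 98, 30]
Insert 30: [26, 30, 30, 37, 39, 48, 98]

Sorted: [26, 30, 30, 37, 39, 48, 98]


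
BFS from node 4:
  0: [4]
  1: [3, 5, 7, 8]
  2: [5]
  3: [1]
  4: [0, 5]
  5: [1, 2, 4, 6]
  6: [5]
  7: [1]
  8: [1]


Visit 4, enqueue [0, 5]
Visit 0, enqueue []
Visit 5, enqueue [1, 2, 6]
Visit 1, enqueue [3, 7, 8]
Visit 2, enqueue []
Visit 6, enqueue []
Visit 3, enqueue []
Visit 7, enqueue []
Visit 8, enqueue []

BFS order: [4, 0, 5, 1, 2, 6, 3, 7, 8]


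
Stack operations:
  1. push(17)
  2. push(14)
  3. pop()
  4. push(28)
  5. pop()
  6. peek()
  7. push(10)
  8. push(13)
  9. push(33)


push(17) -> [17]
push(14) -> [17, 14]
pop()->14, [17]
push(28) -> [17, 28]
pop()->28, [17]
peek()->17
push(10) -> [17, 10]
push(13) -> [17, 10, 13]
push(33) -> [17, 10, 13, 33]

Final stack: [17, 10, 13, 33]


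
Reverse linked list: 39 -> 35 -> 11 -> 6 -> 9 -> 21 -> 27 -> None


Step 1: curr=39, set curr.next=prev(None) | reversed so far: 39
Step 2: curr=35, set curr.next=prev(39) | reversed so far: 35 -> 39
Step 3: curr=11, set curr.next=prev(35) | reversed so far: 11 -> 35 -> 39
Step 4: curr=6, set curr.next=prev(11) | reversed so far: 6 -> 11 -> 35 -> 39
Step 5: curr=9, set curr.next=prev(6) | reversed so far: 9 -> 6 -> 11 -> 35 -> 39
Step 6: curr=21, set curr.next=prev(9) | reversed so far: 21 -> 9 -> 6 -> 11 -> 35 -> 39
Step 7: curr=27, set curr.next=prev(21) | reversed so far: 27 -> 21 -> 9 -> 6 -> 11 -> 35 -> 39

27 -> 21 -> 9 -> 6 -> 11 -> 35 -> 39 -> None


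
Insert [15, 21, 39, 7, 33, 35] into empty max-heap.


Insert 15: [15]
Insert 21: [21, 15]
Insert 39: [39, 15, 21]
Insert 7: [39, 15, 21, 7]
Insert 33: [39, 33, 21, 7, 15]
Insert 35: [39, 33, 35, 7, 15, 21]

Final heap: [39, 33, 35, 7, 15, 21]


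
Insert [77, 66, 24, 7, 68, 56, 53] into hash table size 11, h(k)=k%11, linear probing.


Insert 77: h=0 -> slot 0
Insert 66: h=0, 1 probes -> slot 1
Insert 24: h=2 -> slot 2
Insert 7: h=7 -> slot 7
Insert 68: h=2, 1 probes -> slot 3
Insert 56: h=1, 3 probes -> slot 4
Insert 53: h=9 -> slot 9

Table: [77, 66, 24, 68, 56, None, None, 7, None, 53, None]


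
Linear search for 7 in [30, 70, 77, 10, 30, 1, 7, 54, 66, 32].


i=0: 30!=7
i=1: 70!=7
i=2: 77!=7
i=3: 10!=7
i=4: 30!=7
i=5: 1!=7
i=6: 7==7 found!

Found at 6, 7 comps


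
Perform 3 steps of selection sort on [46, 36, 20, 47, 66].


Initial: [46, 36, 20, 47, 66]
Step 1: min=20 at 2
  Swap: [20, 36, 46, 47, 66]
Step 2: min=36 at 1
  Swap: [20, 36, 46, 47, 66]
Step 3: min=46 at 2
  Swap: [20, 36, 46, 47, 66]

After 3 steps: [20, 36, 46, 47, 66]


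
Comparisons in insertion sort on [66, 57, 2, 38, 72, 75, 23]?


Algorithm: insertion sort
Input: [66, 57, 2, 38, 72, 75, 23]
Sorted: [2, 23, 38, 57, 66, 72, 75]

14


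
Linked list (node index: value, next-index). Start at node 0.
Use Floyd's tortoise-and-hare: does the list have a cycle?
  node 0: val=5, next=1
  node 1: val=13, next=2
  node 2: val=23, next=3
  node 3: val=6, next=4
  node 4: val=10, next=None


Floyd's tortoise (slow, +1) and hare (fast, +2):
  init: slow=0, fast=0
  step 1: slow=1, fast=2
  step 2: slow=2, fast=4
  step 3: fast -> None, no cycle

Cycle: no


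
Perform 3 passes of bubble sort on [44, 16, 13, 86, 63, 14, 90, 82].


Initial: [44, 16, 13, 86, 63, 14, 90, 82]
Pass 1: [16, 13, 44, 63, 14, 86, 82, 90] (5 swaps)
Pass 2: [13, 16, 44, 14, 63, 82, 86, 90] (3 swaps)
Pass 3: [13, 16, 14, 44, 63, 82, 86, 90] (1 swaps)

After 3 passes: [13, 16, 14, 44, 63, 82, 86, 90]


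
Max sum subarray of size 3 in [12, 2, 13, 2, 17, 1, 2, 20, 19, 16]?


[0:3]: 27
[1:4]: 17
[2:5]: 32
[3:6]: 20
[4:7]: 20
[5:8]: 23
[6:9]: 41
[7:10]: 55

Max: 55 at [7:10]


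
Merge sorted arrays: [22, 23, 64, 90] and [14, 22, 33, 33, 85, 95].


Take 14 from B
Take 22 from A
Take 22 from B
Take 23 from A
Take 33 from B
Take 33 from B
Take 64 from A
Take 85 from B
Take 90 from A

Merged: [14, 22, 22, 23, 33, 33, 64, 85, 90, 95]


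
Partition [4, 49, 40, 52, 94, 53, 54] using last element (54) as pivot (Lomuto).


Pivot: 54
  4 <= 54: advance i (no swap)
  49 <= 54: advance i (no swap)
  40 <= 54: advance i (no swap)
  52 <= 54: advance i (no swap)
  53 <= 54: swap -> [4, 49, 40, 52, 53, 94, 54]
Place pivot at 5: [4, 49, 40, 52, 53, 54, 94]

Partitioned: [4, 49, 40, 52, 53, 54, 94]


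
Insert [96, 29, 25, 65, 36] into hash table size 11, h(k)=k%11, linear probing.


Insert 96: h=8 -> slot 8
Insert 29: h=7 -> slot 7
Insert 25: h=3 -> slot 3
Insert 65: h=10 -> slot 10
Insert 36: h=3, 1 probes -> slot 4

Table: [None, None, None, 25, 36, None, None, 29, 96, None, 65]


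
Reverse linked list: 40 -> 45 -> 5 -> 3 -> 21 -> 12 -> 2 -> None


Step 1: curr=40, set curr.next=prev(None) | reversed so far: 40
Step 2: curr=45, set curr.next=prev(40) | reversed so far: 45 -> 40
Step 3: curr=5, set curr.next=prev(45) | reversed so far: 5 -> 45 -> 40
Step 4: curr=3, set curr.next=prev(5) | reversed so far: 3 -> 5 -> 45 -> 40
Step 5: curr=21, set curr.next=prev(3) | reversed so far: 21 -> 3 -> 5 -> 45 -> 40
Step 6: curr=12, set curr.next=prev(21) | reversed so far: 12 -> 21 -> 3 -> 5 -> 45 -> 40
Step 7: curr=2, set curr.next=prev(12) | reversed so far: 2 -> 12 -> 21 -> 3 -> 5 -> 45 -> 40

2 -> 12 -> 21 -> 3 -> 5 -> 45 -> 40 -> None


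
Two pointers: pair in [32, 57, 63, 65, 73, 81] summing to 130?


lo=0(32)+hi=5(81)=113
lo=1(57)+hi=5(81)=138
lo=1(57)+hi=4(73)=130

Yes: 57+73=130


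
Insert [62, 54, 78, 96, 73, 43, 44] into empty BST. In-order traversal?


Insert 62: root
Insert 54: L from 62
Insert 78: R from 62
Insert 96: R from 62 -> R from 78
Insert 73: R from 62 -> L from 78
Insert 43: L from 62 -> L from 54
Insert 44: L from 62 -> L from 54 -> R from 43

In-order: [43, 44, 54, 62, 73, 78, 96]


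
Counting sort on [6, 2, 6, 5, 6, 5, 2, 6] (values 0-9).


Input: [6, 2, 6, 5, 6, 5, 2, 6]
Counts: [0, 0, 2, 0, 0, 2, 4, 0, 0, 0]

Sorted: [2, 2, 5, 5, 6, 6, 6, 6]


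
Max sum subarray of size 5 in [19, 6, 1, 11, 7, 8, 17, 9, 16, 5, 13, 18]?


[0:5]: 44
[1:6]: 33
[2:7]: 44
[3:8]: 52
[4:9]: 57
[5:10]: 55
[6:11]: 60
[7:12]: 61

Max: 61 at [7:12]


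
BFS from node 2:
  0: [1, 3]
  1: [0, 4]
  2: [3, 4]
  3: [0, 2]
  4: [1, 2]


Visit 2, enqueue [3, 4]
Visit 3, enqueue [0]
Visit 4, enqueue [1]
Visit 0, enqueue []
Visit 1, enqueue []

BFS order: [2, 3, 4, 0, 1]


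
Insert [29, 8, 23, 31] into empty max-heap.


Insert 29: [29]
Insert 8: [29, 8]
Insert 23: [29, 8, 23]
Insert 31: [31, 29, 23, 8]

Final heap: [31, 29, 23, 8]


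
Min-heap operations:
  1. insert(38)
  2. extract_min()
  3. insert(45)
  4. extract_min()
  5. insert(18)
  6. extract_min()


insert(38) -> [38]
extract_min()->38, []
insert(45) -> [45]
extract_min()->45, []
insert(18) -> [18]
extract_min()->18, []

Final heap: []


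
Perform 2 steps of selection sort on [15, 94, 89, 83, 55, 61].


Initial: [15, 94, 89, 83, 55, 61]
Step 1: min=15 at 0
  Swap: [15, 94, 89, 83, 55, 61]
Step 2: min=55 at 4
  Swap: [15, 55, 89, 83, 94, 61]

After 2 steps: [15, 55, 89, 83, 94, 61]


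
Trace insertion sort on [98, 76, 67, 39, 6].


Initial: [98, 76, 67, 39, 6]
Insert 76: [76, 98, 67, 39, 6]
Insert 67: [67, 76, 98, 39, 6]
Insert 39: [39, 67, 76, 98, 6]
Insert 6: [6, 39, 67, 76, 98]

Sorted: [6, 39, 67, 76, 98]


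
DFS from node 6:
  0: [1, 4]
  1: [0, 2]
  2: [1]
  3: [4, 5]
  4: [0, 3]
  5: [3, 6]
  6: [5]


Visit 6, push [5]
Visit 5, push [3]
Visit 3, push [4]
Visit 4, push [0]
Visit 0, push [1]
Visit 1, push [2]
Visit 2, push []

DFS order: [6, 5, 3, 4, 0, 1, 2]


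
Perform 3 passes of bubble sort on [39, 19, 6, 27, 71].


Initial: [39, 19, 6, 27, 71]
Pass 1: [19, 6, 27, 39, 71] (3 swaps)
Pass 2: [6, 19, 27, 39, 71] (1 swaps)
Pass 3: [6, 19, 27, 39, 71] (0 swaps)

After 3 passes: [6, 19, 27, 39, 71]


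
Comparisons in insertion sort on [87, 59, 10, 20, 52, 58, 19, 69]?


Algorithm: insertion sort
Input: [87, 59, 10, 20, 52, 58, 19, 69]
Sorted: [10, 19, 20, 52, 58, 59, 69, 87]

20


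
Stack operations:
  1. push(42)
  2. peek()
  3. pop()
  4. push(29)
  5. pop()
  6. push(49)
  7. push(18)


push(42) -> [42]
peek()->42
pop()->42, []
push(29) -> [29]
pop()->29, []
push(49) -> [49]
push(18) -> [49, 18]

Final stack: [49, 18]


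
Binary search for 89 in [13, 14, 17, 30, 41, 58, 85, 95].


Step 1: lo=0, hi=7, mid=3, val=30
Step 2: lo=4, hi=7, mid=5, val=58
Step 3: lo=6, hi=7, mid=6, val=85
Step 4: lo=7, hi=7, mid=7, val=95

Not found


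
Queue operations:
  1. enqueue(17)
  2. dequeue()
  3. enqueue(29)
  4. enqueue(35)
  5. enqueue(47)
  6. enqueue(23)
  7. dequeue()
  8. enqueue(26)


enqueue(17) -> [17]
dequeue()->17, []
enqueue(29) -> [29]
enqueue(35) -> [29, 35]
enqueue(47) -> [29, 35, 47]
enqueue(23) -> [29, 35, 47, 23]
dequeue()->29, [35, 47, 23]
enqueue(26) -> [35, 47, 23, 26]

Final queue: [35, 47, 23, 26]


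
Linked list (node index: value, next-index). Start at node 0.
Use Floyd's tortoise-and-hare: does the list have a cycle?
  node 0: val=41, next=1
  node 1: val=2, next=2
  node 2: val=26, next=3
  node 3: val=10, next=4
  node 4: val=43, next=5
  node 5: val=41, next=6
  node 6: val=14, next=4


Floyd's tortoise (slow, +1) and hare (fast, +2):
  init: slow=0, fast=0
  step 1: slow=1, fast=2
  step 2: slow=2, fast=4
  step 3: slow=3, fast=6
  step 4: slow=4, fast=5
  step 5: slow=5, fast=4
  step 6: slow=6, fast=6
  slow == fast at node 6: cycle detected

Cycle: yes


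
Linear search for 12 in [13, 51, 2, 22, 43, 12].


i=0: 13!=12
i=1: 51!=12
i=2: 2!=12
i=3: 22!=12
i=4: 43!=12
i=5: 12==12 found!

Found at 5, 6 comps


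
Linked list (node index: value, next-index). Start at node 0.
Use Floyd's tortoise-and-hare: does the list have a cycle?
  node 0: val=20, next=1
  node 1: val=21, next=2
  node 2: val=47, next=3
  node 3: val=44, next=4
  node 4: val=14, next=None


Floyd's tortoise (slow, +1) and hare (fast, +2):
  init: slow=0, fast=0
  step 1: slow=1, fast=2
  step 2: slow=2, fast=4
  step 3: fast -> None, no cycle

Cycle: no


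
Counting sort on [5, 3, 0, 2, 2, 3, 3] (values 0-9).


Input: [5, 3, 0, 2, 2, 3, 3]
Counts: [1, 0, 2, 3, 0, 1, 0, 0, 0, 0]

Sorted: [0, 2, 2, 3, 3, 3, 5]


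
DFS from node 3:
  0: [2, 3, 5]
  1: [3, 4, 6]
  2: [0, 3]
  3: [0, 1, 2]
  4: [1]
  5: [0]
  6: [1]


Visit 3, push [2, 1, 0]
Visit 0, push [5, 2]
Visit 2, push []
Visit 5, push []
Visit 1, push [6, 4]
Visit 4, push []
Visit 6, push []

DFS order: [3, 0, 2, 5, 1, 4, 6]


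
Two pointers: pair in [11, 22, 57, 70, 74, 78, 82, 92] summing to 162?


lo=0(11)+hi=7(92)=103
lo=1(22)+hi=7(92)=114
lo=2(57)+hi=7(92)=149
lo=3(70)+hi=7(92)=162

Yes: 70+92=162


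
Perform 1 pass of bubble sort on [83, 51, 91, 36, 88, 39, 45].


Initial: [83, 51, 91, 36, 88, 39, 45]
Pass 1: [51, 83, 36, 88, 39, 45, 91] (5 swaps)

After 1 pass: [51, 83, 36, 88, 39, 45, 91]


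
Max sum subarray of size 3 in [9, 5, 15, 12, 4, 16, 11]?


[0:3]: 29
[1:4]: 32
[2:5]: 31
[3:6]: 32
[4:7]: 31

Max: 32 at [1:4]


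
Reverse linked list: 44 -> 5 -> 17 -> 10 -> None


Step 1: curr=44, set curr.next=prev(None) | reversed so far: 44
Step 2: curr=5, set curr.next=prev(44) | reversed so far: 5 -> 44
Step 3: curr=17, set curr.next=prev(5) | reversed so far: 17 -> 5 -> 44
Step 4: curr=10, set curr.next=prev(17) | reversed so far: 10 -> 17 -> 5 -> 44

10 -> 17 -> 5 -> 44 -> None


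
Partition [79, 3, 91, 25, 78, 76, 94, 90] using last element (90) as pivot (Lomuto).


Pivot: 90
  79 <= 90: advance i (no swap)
  3 <= 90: advance i (no swap)
  25 <= 90: swap -> [79, 3, 25, 91, 78, 76, 94, 90]
  78 <= 90: swap -> [79, 3, 25, 78, 91, 76, 94, 90]
  76 <= 90: swap -> [79, 3, 25, 78, 76, 91, 94, 90]
Place pivot at 5: [79, 3, 25, 78, 76, 90, 94, 91]

Partitioned: [79, 3, 25, 78, 76, 90, 94, 91]


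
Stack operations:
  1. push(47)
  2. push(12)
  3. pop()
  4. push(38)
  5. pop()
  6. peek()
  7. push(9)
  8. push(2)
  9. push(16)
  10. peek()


push(47) -> [47]
push(12) -> [47, 12]
pop()->12, [47]
push(38) -> [47, 38]
pop()->38, [47]
peek()->47
push(9) -> [47, 9]
push(2) -> [47, 9, 2]
push(16) -> [47, 9, 2, 16]
peek()->16

Final stack: [47, 9, 2, 16]


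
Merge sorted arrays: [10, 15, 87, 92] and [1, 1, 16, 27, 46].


Take 1 from B
Take 1 from B
Take 10 from A
Take 15 from A
Take 16 from B
Take 27 from B
Take 46 from B

Merged: [1, 1, 10, 15, 16, 27, 46, 87, 92]


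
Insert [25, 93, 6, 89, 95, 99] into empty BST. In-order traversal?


Insert 25: root
Insert 93: R from 25
Insert 6: L from 25
Insert 89: R from 25 -> L from 93
Insert 95: R from 25 -> R from 93
Insert 99: R from 25 -> R from 93 -> R from 95

In-order: [6, 25, 89, 93, 95, 99]


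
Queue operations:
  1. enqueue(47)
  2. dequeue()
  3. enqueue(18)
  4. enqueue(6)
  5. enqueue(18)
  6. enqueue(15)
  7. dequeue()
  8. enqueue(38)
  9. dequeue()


enqueue(47) -> [47]
dequeue()->47, []
enqueue(18) -> [18]
enqueue(6) -> [18, 6]
enqueue(18) -> [18, 6, 18]
enqueue(15) -> [18, 6, 18, 15]
dequeue()->18, [6, 18, 15]
enqueue(38) -> [6, 18, 15, 38]
dequeue()->6, [18, 15, 38]

Final queue: [18, 15, 38]
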